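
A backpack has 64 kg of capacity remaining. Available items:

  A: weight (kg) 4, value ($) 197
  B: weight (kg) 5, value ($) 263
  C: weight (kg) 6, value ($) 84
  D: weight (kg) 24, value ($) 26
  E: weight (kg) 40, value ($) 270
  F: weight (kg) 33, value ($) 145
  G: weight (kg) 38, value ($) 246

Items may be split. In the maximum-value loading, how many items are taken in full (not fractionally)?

Greedy by value/weight ratio, highest first.
Order: B (263/5=52.60) > A (197/4=49.25) > C (84/6=14.00) > E (270/40=6.75) > G (246/38=6.47) > F (145/33=4.39) > D (26/24=1.08)
Fill: take B (5 @ 263) → take A (4 @ 197) → take C (6 @ 84) → take E (40 @ 270) → take 9/38 of G → 58.26; 64/64 used.
4 item(s) taken whole; one partial (take 9/38 of G).

4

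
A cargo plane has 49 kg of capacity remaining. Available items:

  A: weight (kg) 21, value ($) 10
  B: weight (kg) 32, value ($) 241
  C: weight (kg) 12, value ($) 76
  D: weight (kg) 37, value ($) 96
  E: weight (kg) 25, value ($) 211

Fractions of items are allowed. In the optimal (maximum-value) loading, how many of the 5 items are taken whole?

Ratios (sorted): E 8.44, B 7.53, C 6.33, D 2.59, A 0.48
take E (25 @ 211); take 24/32 of B → 180.75. Capacity used 49/49.
1 item(s) taken whole; one partial (take 24/32 of B).

1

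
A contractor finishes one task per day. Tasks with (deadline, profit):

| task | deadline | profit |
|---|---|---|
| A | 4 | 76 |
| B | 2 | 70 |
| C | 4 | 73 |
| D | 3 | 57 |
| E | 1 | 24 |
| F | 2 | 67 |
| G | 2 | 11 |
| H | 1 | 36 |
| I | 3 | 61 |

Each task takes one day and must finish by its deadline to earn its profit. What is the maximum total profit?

286

By profit: A(d4,76), C(d4,73), B(d2,70), F(d2,67), I(d3,61), D(d3,57), H(d1,36), E(d1,24), G(d2,11)
A→slot 4; C→slot 3; B→slot 2; F→slot 1; I skipped; D skipped; H skipped; E skipped; G skipped.
Profit = 67 + 70 + 73 + 76 = 286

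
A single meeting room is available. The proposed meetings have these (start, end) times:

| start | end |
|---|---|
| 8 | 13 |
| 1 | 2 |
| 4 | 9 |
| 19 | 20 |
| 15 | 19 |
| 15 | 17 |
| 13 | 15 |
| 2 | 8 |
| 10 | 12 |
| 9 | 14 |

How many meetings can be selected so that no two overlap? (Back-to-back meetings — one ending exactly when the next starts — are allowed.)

6

Order by finish time; keep every interval that doesn't clash with the previous kept one.
By end time: (1,2), (2,8), (4,9), (10,12), (8,13), (9,14), (13,15), (15,17), (15,19), (19,20).
Pick (1,2); next start ≥ 2 → (2,8); next start ≥ 8 → (10,12); next start ≥ 12 → (13,15); next start ≥ 15 → (15,17); next start ≥ 17 → (19,20).
Selected 6 meetings.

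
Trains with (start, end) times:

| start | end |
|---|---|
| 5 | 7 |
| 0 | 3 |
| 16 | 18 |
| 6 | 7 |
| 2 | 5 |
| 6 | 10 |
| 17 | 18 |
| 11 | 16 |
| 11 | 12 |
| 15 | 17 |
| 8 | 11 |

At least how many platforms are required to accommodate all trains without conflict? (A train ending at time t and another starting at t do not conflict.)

3

starts: [0, 2, 5, 6, 6, 8, 11, 11, 15, 16, 17]
ends:   [3, 5, 7, 7, 10, 11, 12, 16, 17, 18, 18]
s0→1 s2→2 e3→1 e5→0 s5→1 s6→2 s6→3  — peak 3.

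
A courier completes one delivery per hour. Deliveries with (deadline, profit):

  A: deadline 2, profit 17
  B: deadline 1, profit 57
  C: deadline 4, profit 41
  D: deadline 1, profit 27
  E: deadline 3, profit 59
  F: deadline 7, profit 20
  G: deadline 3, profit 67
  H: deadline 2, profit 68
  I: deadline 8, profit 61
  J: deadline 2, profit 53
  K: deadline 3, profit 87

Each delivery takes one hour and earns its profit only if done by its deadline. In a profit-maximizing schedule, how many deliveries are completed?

6

Take jobs in profit order; each goes to the latest open slot no later than its deadline.
By profit: K(d3,87), H(d2,68), G(d3,67), I(d8,61), E(d3,59), B(d1,57), J(d2,53), C(d4,41), D(d1,27), F(d7,20), A(d2,17)
K→slot 3; H→slot 2; G→slot 1; I→slot 8; E skipped; B skipped; J skipped; C→slot 4; D skipped; F→slot 7; A skipped.
6 of 11 scheduled.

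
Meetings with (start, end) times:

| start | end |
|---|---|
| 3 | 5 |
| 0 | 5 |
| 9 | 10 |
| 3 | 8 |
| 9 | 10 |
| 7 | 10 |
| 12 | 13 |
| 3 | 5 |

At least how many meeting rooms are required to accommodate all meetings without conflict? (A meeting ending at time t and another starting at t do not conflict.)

4

Count concurrent intervals with a sweep; the peak is the room count.
Events (time:±→running): 0:+→1 3:+→2 3:+→3 3:+→4 … peak 4.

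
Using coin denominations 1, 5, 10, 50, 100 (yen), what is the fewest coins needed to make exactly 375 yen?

7

Greedy: take as many of the largest coin as possible, then repeat with the remainder.
375 = 3×100 + 1×50 + 2×10 + 1×5
Total coins = 3 + 1 + 2 + 1 = 7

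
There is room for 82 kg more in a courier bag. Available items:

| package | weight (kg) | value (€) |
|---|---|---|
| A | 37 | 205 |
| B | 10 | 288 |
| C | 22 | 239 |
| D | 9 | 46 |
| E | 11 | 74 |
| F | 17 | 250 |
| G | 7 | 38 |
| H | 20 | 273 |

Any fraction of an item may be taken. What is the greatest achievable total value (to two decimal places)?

Ratios (sorted): B 28.80, F 14.71, H 13.65, C 10.86, E 6.73, A 5.54, G 5.43, D 5.11
take B (10 @ 288); take F (17 @ 250); take H (20 @ 273); take C (22 @ 239); take E (11 @ 74); take 2/37 of A → 11.08. Capacity used 82/82.
Total value = 1135.08

1135.08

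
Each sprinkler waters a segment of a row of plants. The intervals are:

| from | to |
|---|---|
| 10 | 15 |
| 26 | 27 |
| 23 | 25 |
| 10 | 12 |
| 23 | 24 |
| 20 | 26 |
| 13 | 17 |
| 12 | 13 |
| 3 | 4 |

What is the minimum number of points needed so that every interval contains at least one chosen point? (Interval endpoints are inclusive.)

By right end: [3,4]  [10,12]  [12,13]  [10,15]  [13,17]  [23,24]  [23,25]  [20,26]  [26,27]
[3,4] uncovered → point at 4; [10,12] uncovered → point at 12; [13,17] uncovered → point at 17; [23,24] uncovered → point at 24; [26,27] uncovered → point at 27.
Points: 4, 12, 17, 24, 27 (5 total).

5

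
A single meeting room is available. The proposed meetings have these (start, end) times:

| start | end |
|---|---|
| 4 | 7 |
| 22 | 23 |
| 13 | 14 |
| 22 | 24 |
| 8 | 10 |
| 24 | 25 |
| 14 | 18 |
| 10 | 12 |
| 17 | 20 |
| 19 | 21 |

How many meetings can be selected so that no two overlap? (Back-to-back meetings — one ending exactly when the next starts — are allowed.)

8

Order by finish time; keep every interval that doesn't clash with the previous kept one.
Sorted by end: (4,7)  (8,10)  (10,12)  (13,14)  (14,18)  (17,20)  (19,21)  (22,23)  (22,24)  (24,25)
take (4,7); take (8,10); take (10,12); take (13,14); take (14,18); skip (17,20); take (19,21); take (22,23); take (24,25).
Selected 8 meetings.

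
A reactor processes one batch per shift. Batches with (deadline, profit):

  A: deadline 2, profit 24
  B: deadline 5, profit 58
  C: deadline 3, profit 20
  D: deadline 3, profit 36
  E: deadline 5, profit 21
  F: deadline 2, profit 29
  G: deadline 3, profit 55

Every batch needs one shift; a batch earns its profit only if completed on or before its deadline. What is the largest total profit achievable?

199

Take jobs in profit order; each goes to the latest open slot no later than its deadline.
Profit order: B=58 G=55 D=36 F=29 A=24 E=21 C=20
Assign: B→slot 5, G→slot 3, D→slot 2, F→slot 1, A skipped, E→slot 4, C skipped.
Slots: [1:F] [2:D] [3:G] [4:E] [5:B]
Profit = 29 + 36 + 55 + 21 + 58 = 199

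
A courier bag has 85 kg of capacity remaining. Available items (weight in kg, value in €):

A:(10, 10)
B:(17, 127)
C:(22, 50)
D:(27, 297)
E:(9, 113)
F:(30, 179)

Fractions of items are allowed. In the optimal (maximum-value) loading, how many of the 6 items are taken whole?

4

Ratios (sorted): E 12.56, D 11.00, B 7.47, F 5.97, C 2.27, A 1.00
take E (9 @ 113); take D (27 @ 297); take B (17 @ 127); take F (30 @ 179); take 2/22 of C → 4.55. Capacity used 85/85.
4 item(s) taken whole; one partial (take 2/22 of C).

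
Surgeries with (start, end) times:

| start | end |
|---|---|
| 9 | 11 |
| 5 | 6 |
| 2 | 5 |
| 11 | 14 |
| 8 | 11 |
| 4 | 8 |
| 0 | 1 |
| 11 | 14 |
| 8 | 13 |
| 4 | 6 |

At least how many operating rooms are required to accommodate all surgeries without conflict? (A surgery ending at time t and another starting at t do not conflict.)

Events (time:±→running): 0:+→1 1:-→0 2:+→1 4:+→2 4:+→3 … peak 3.

3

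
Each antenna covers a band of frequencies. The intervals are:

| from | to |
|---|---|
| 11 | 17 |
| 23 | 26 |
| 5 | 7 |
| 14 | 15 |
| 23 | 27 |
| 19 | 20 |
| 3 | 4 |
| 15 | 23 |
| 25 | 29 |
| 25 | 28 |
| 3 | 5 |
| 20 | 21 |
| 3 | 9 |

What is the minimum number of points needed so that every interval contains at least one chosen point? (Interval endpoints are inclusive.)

Process intervals by earliest right end; each time one isn't hit yet, stab at its right endpoint.
Sorted: [3,4] [3,5] [5,7] [3,9] [14,15] [11,17] [19,20] [20,21] [15,23] [23,26] [23,27] [25,28] [25,29]
{[3,4],[3,5]} hit by 4; {[5,7],[3,9]} hit by 7; {[14,15],[11,17]} hit by 15; {[19,20],[20,21],[15,23]} hit by 20; {[23,26],[23,27],[25,28],[25,29]} hit by 26.
Points: 4, 7, 15, 20, 26 (5 total).

5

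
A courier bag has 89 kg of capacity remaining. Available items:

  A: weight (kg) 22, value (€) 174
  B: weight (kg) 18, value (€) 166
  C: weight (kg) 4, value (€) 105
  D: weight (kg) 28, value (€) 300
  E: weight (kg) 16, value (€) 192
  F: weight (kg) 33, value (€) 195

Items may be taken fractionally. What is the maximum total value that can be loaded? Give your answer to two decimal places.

Sort by value per unit weight and fill in that order.
Order: C (105/4=26.25) > E (192/16=12.00) > D (300/28=10.71) > B (166/18=9.22) > A (174/22=7.91) > F (195/33=5.91)
Fill: take C (4 @ 105) → take E (16 @ 192) → take D (28 @ 300) → take B (18 @ 166) → take A (22 @ 174) → take 1/33 of F → 5.91; 89/89 used.
Total value = 942.91

942.91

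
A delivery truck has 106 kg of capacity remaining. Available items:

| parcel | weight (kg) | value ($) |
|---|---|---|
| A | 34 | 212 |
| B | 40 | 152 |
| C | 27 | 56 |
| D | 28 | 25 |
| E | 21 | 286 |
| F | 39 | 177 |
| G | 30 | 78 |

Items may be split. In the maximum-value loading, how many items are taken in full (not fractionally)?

3

Ratios (sorted): E 13.62, A 6.24, F 4.54, B 3.80, G 2.60, C 2.07, D 0.89
take E (21 @ 286); take A (34 @ 212); take F (39 @ 177); take 12/40 of B → 45.60. Capacity used 106/106.
3 item(s) taken whole; one partial (take 12/40 of B).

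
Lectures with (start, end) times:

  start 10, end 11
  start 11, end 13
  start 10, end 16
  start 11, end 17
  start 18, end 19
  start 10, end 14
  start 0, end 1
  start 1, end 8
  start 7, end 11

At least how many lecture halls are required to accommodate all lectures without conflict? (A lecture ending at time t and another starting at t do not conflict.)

4

Events (time:±→running): 0:+→1 1:-→0 1:+→1 7:+→2 8:-→1 10:+→2 10:+→3 10:+→4 … peak 4.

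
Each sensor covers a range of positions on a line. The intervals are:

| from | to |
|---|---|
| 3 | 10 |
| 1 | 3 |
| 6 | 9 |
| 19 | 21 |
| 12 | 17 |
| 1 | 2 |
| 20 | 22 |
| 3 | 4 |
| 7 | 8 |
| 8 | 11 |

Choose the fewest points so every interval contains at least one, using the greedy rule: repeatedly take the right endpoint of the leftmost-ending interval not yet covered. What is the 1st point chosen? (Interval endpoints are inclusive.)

2

Sorted: [1,2] [1,3] [3,4] [7,8] [6,9] [3,10] [8,11] [12,17] [19,21] [20,22]
{[1,2],[1,3]} hit by 2; {[3,4]} hit by 4; {[7,8],[6,9],[3,10],[8,11]} hit by 8; {[12,17]} hit by 17; {[19,21],[20,22]} hit by 21.
Points: 2, 4, 8, 17, 21 (5 total).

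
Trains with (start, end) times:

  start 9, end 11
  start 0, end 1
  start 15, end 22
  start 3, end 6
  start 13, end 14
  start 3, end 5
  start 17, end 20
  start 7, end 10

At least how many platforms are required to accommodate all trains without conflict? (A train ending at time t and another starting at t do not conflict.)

The answer is the maximum number of intervals overlapping at any instant.
starts: [0, 3, 3, 7, 9, 13, 15, 17]
ends:   [1, 5, 6, 10, 11, 14, 20, 22]
s0→1 e1→0 s3→1 s3→2  — peak 2.

2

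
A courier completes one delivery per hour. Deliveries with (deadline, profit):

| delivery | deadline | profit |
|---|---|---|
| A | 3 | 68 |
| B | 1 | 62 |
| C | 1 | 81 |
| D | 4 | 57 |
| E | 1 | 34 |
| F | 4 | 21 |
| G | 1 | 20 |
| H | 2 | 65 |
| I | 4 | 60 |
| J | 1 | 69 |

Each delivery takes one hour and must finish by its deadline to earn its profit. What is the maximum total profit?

274

Profit order: C=81 J=69 A=68 H=65 B=62 I=60 D=57 E=34 F=21 G=20
Assign: C→slot 1, J skipped, A→slot 3, H→slot 2, B skipped, I→slot 4, D skipped, E skipped, F skipped, G skipped.
Slots: [1:C] [2:H] [3:A] [4:I]
Profit = 81 + 65 + 68 + 60 = 274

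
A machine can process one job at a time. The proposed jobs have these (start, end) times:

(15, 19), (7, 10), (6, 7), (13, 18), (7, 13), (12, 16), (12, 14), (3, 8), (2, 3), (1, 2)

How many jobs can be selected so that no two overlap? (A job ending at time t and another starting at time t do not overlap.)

Sorted by end: (1,2)  (2,3)  (6,7)  (3,8)  (7,10)  (7,13)  (12,14)  (12,16)  (13,18)  (15,19)
take (1,2); take (2,3); take (6,7); take (7,10); skip (7,13); take (12,14); skip (12,16); take (15,19).
Selected 6 jobs.

6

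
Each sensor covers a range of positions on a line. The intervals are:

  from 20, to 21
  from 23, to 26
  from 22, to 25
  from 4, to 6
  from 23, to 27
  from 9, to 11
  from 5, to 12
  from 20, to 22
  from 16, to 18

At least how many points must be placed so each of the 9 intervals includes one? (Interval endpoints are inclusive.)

5

By right end: [4,6]  [9,11]  [5,12]  [16,18]  [20,21]  [20,22]  [22,25]  [23,26]  [23,27]
[4,6] uncovered → point at 6; [9,11] uncovered → point at 11; [16,18] uncovered → point at 18; [20,21] uncovered → point at 21; [22,25] uncovered → point at 25.
Points: 6, 11, 18, 21, 25 (5 total).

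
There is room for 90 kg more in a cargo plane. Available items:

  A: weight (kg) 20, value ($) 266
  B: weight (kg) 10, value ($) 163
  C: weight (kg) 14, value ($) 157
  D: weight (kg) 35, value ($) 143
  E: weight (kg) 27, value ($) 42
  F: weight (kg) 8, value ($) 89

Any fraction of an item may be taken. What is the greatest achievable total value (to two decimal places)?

Greedy by value/weight ratio, highest first.
Order: B (163/10=16.30) > A (266/20=13.30) > C (157/14=11.21) > F (89/8=11.12) > D (143/35=4.09) > E (42/27=1.56)
Fill: take B (10 @ 163) → take A (20 @ 266) → take C (14 @ 157) → take F (8 @ 89) → take D (35 @ 143) → take 3/27 of E → 4.67; 90/90 used.
Total value = 822.67

822.67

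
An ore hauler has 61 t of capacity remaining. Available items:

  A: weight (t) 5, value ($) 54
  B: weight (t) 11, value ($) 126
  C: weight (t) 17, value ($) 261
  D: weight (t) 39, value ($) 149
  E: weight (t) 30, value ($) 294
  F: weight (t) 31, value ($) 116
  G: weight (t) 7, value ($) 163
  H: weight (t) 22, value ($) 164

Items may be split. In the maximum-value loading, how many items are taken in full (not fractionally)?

4

Sort by value per unit weight and fill in that order.
Order: G (163/7=23.29) > C (261/17=15.35) > B (126/11=11.45) > A (54/5=10.80) > E (294/30=9.80) > H (164/22=7.45) > D (149/39=3.82) > F (116/31=3.74)
Fill: take G (7 @ 163) → take C (17 @ 261) → take B (11 @ 126) → take A (5 @ 54) → take 21/30 of E → 205.80; 61/61 used.
4 item(s) taken whole; one partial (take 21/30 of E).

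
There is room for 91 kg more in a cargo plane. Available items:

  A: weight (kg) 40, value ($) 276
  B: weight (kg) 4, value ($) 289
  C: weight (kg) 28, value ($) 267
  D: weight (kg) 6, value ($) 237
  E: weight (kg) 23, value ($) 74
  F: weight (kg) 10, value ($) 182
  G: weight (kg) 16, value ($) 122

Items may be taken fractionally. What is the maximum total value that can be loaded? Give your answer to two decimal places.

1283.30

Sort by value per unit weight and fill in that order.
Ratios (sorted): B 72.25, D 39.50, F 18.20, C 9.54, G 7.62, A 6.90, E 3.22
take B (4 @ 289); take D (6 @ 237); take F (10 @ 182); take C (28 @ 267); take G (16 @ 122); take 27/40 of A → 186.30. Capacity used 91/91.
Total value = 1283.30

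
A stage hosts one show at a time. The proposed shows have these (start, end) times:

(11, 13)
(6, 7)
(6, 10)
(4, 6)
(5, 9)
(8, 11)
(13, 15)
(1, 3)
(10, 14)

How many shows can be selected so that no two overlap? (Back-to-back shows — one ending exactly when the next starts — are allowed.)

Sort by end time and greedily take each interval whose start is ≥ the last chosen end.
Sorted by end: (1,3)  (4,6)  (6,7)  (5,9)  (6,10)  (8,11)  (11,13)  (10,14)  (13,15)
take (1,3); take (4,6); take (6,7); skip (6,10); take (8,11); take (11,13); take (13,15).
Selected 6 shows.

6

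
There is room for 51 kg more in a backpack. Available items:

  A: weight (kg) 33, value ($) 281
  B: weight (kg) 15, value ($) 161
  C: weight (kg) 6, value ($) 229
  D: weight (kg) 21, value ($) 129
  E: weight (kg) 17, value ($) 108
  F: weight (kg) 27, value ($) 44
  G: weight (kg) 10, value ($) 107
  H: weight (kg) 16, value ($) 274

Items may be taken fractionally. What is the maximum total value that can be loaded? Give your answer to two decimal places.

805.06

Greedy by value/weight ratio, highest first.
Ratios (sorted): C 38.17, H 17.12, B 10.73, G 10.70, A 8.52, E 6.35, D 6.14, F 1.63
take C (6 @ 229); take H (16 @ 274); take B (15 @ 161); take G (10 @ 107); take 4/33 of A → 34.06. Capacity used 51/51.
Total value = 805.06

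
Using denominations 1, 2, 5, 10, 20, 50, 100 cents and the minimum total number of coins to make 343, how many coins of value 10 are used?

Greedy: take as many of the largest coin as possible, then repeat with the remainder.
343 = 3×100 + 2×20 + 1×2 + 1×1
Count of 10: 0

0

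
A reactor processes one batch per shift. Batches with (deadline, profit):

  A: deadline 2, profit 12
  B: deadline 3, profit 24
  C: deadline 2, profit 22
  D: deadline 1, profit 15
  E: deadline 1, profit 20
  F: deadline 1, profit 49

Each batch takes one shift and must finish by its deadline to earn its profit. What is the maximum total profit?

95

By profit: F(d1,49), B(d3,24), C(d2,22), E(d1,20), D(d1,15), A(d2,12)
F→slot 1; B→slot 3; C→slot 2; E skipped; D skipped; A skipped.
Profit = 49 + 22 + 24 = 95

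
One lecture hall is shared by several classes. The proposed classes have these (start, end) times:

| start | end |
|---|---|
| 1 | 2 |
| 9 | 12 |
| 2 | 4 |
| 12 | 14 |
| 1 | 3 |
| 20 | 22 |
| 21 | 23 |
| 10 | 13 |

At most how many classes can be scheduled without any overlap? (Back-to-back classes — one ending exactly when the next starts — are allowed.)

Sorted by end: (1,2)  (1,3)  (2,4)  (9,12)  (10,13)  (12,14)  (20,22)  (21,23)
take (1,2); skip (1,3); take (2,4); take (9,12); skip (10,13); take (12,14); take (20,22).
Selected 5 classes.

5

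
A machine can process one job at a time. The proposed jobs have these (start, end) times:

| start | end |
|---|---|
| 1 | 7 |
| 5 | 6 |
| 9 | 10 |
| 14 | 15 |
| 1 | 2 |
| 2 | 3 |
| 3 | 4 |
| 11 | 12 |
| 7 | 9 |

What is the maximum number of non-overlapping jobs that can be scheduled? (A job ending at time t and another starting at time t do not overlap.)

Sorted by end: (1,2)  (2,3)  (3,4)  (5,6)  (1,7)  (7,9)  (9,10)  (11,12)  (14,15)
take (1,2); take (2,3); take (3,4); take (5,6); take (7,9); take (9,10); take (11,12); take (14,15).
Selected 8 jobs.

8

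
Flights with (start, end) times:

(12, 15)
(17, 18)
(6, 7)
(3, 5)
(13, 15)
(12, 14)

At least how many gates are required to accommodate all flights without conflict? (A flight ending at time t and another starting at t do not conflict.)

Count concurrent intervals with a sweep; the peak is the room count.
starts: [3, 6, 12, 12, 13, 17]
ends:   [5, 7, 14, 15, 15, 18]
s3→1 e5→0 s6→1 e7→0 s12→1 s12→2 s13→3  — peak 3.

3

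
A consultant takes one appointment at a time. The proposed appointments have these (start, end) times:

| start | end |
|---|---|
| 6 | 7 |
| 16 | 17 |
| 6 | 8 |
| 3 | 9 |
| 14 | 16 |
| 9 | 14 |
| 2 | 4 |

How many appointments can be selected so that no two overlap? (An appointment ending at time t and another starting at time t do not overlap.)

5

Greedy by earliest finish: after sorting by end time, pick each interval compatible with the last pick.
Sorted by end: (2,4)  (6,7)  (6,8)  (3,9)  (9,14)  (14,16)  (16,17)
take (2,4); take (6,7); take (9,14); take (14,16); take (16,17).
Selected 5 appointments.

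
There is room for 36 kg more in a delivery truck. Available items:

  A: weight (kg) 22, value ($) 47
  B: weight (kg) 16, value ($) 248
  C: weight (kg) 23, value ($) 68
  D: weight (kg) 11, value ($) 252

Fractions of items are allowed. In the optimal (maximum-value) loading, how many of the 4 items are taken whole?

2

Ratios (sorted): D 22.91, B 15.50, C 2.96, A 2.14
take D (11 @ 252); take B (16 @ 248); take 9/23 of C → 26.61. Capacity used 36/36.
2 item(s) taken whole; one partial (take 9/23 of C).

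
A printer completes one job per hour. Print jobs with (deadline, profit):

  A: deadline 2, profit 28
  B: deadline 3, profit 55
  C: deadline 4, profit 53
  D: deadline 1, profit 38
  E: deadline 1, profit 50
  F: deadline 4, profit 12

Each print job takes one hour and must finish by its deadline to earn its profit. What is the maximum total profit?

Take jobs in profit order; each goes to the latest open slot no later than its deadline.
By profit: B(d3,55), C(d4,53), E(d1,50), D(d1,38), A(d2,28), F(d4,12)
B→slot 3; C→slot 4; E→slot 1; D skipped; A→slot 2; F skipped.
Profit = 50 + 28 + 55 + 53 = 186

186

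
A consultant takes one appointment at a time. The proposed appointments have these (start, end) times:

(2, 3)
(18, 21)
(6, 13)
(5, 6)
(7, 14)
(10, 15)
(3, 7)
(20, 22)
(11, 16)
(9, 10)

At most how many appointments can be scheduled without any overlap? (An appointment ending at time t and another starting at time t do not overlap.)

5

By end time: (2,3), (5,6), (3,7), (9,10), (6,13), (7,14), (10,15), (11,16), (18,21), (20,22).
Pick (2,3); next start ≥ 3 → (5,6); next start ≥ 6 → (9,10); next start ≥ 10 → (10,15); next start ≥ 15 → (18,21).
Selected 5 appointments.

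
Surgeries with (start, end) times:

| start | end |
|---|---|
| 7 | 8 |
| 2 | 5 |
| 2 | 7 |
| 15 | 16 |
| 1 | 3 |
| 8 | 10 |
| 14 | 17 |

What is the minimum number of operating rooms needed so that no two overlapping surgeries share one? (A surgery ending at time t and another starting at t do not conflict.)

starts: [1, 2, 2, 7, 8, 14, 15]
ends:   [3, 5, 7, 8, 10, 16, 17]
s1→1 s2→2 s2→3  — peak 3.

3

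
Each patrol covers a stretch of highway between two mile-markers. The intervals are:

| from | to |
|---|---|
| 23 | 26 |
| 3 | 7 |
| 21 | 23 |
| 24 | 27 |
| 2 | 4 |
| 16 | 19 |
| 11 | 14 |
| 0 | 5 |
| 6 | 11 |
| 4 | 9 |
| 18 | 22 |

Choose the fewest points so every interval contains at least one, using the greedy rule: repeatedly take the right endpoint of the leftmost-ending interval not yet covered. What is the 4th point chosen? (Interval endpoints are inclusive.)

Sorted: [2,4] [0,5] [3,7] [4,9] [6,11] [11,14] [16,19] [18,22] [21,23] [23,26] [24,27]
{[2,4],[0,5],[3,7],[4,9]} hit by 4; {[6,11],[11,14]} hit by 11; {[16,19],[18,22]} hit by 19; {[21,23],[23,26]} hit by 23; {[24,27]} hit by 27.
Points: 4, 11, 19, 23, 27 (5 total).

23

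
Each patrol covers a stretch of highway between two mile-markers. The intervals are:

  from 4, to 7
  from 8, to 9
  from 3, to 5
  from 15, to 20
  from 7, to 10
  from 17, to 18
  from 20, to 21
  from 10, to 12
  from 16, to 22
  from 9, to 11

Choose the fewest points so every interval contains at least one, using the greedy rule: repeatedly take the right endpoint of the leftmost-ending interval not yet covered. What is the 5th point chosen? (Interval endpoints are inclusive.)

Sort by right endpoint; whenever an interval is uncovered, place a point at its right end.
By right end: [3,5]  [4,7]  [8,9]  [7,10]  [9,11]  [10,12]  [17,18]  [15,20]  [20,21]  [16,22]
[3,5] uncovered → point at 5; [8,9] uncovered → point at 9; [10,12] uncovered → point at 12; [17,18] uncovered → point at 18; [20,21] uncovered → point at 21.
Points: 5, 9, 12, 18, 21 (5 total).

21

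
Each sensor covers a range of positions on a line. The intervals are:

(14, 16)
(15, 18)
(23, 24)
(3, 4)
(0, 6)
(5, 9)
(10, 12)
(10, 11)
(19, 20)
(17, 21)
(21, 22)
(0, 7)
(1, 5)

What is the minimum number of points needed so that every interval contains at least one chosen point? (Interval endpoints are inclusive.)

By right end: [3,4]  [1,5]  [0,6]  [0,7]  [5,9]  [10,11]  [10,12]  [14,16]  [15,18]  [19,20]  [17,21]  [21,22]  [23,24]
[3,4] uncovered → point at 4; [5,9] uncovered → point at 9; [10,11] uncovered → point at 11; [14,16] uncovered → point at 16; [19,20] uncovered → point at 20; [21,22] uncovered → point at 22; [23,24] uncovered → point at 24.
Points: 4, 9, 11, 16, 20, 22, 24 (7 total).

7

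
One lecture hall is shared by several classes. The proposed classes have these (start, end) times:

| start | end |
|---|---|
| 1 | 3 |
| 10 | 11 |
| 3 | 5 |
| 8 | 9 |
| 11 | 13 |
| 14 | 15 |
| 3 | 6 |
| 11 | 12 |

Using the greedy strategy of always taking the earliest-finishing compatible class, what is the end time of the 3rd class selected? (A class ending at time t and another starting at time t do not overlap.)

9

Sort by end time and greedily take each interval whose start is ≥ the last chosen end.
By end time: (1,3), (3,5), (3,6), (8,9), (10,11), (11,12), (11,13), (14,15).
Pick (1,3); next start ≥ 3 → (3,5); next start ≥ 5 → (8,9); next start ≥ 9 → (10,11); next start ≥ 11 → (11,12); next start ≥ 12 → (14,15).
Selected: (1,3) (3,5) (8,9) (10,11) (11,12) (14,15)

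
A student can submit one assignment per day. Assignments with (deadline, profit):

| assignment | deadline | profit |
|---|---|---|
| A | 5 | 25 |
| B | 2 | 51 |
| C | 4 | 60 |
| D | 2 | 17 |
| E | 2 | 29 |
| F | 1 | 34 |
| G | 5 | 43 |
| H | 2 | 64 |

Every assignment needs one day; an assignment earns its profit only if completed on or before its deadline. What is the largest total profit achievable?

Profit order: H=64 C=60 B=51 G=43 F=34 E=29 A=25 D=17
Assign: H→slot 2, C→slot 4, B→slot 1, G→slot 5, F skipped, E skipped, A→slot 3, D skipped.
Slots: [1:B] [2:H] [3:A] [4:C] [5:G]
Profit = 51 + 64 + 25 + 60 + 43 = 243

243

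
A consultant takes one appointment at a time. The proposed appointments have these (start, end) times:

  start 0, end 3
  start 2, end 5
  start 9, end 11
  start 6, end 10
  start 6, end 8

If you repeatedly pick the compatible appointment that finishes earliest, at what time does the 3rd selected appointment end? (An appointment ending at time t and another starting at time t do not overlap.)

11

Greedy by earliest finish: after sorting by end time, pick each interval compatible with the last pick.
By end time: (0,3), (2,5), (6,8), (6,10), (9,11).
Pick (0,3); next start ≥ 3 → (6,8); next start ≥ 8 → (9,11).
Selected: (0,3) (6,8) (9,11)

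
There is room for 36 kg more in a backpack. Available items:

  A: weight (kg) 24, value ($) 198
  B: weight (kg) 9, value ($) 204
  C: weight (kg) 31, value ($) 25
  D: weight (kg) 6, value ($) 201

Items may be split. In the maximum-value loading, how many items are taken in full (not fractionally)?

2

Sort by value per unit weight and fill in that order.
Ratios (sorted): D 33.50, B 22.67, A 8.25, C 0.81
take D (6 @ 201); take B (9 @ 204); take 21/24 of A → 173.25. Capacity used 36/36.
2 item(s) taken whole; one partial (take 21/24 of A).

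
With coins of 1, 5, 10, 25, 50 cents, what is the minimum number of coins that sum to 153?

Use the largest denomination that fits, subtract, and repeat.
153 − 3×50→3 − 3×1→0
Total coins = 3 + 3 = 6

6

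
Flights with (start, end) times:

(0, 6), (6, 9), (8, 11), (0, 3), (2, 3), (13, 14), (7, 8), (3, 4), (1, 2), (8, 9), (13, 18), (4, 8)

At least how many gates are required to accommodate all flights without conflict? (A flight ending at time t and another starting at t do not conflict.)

The answer is the maximum number of intervals overlapping at any instant.
starts: [0, 0, 1, 2, 3, 4, 6, 7, 8, 8, 13, 13]
ends:   [2, 3, 3, 4, 6, 8, 8, 9, 9, 11, 14, 18]
s0→1 s0→2 s1→3  — peak 3.

3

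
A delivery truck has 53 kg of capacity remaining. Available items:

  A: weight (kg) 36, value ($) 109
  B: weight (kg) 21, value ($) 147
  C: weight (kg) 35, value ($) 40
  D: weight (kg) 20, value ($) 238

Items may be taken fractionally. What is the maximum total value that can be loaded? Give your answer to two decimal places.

Order: D (238/20=11.90) > B (147/21=7.00) > A (109/36=3.03) > C (40/35=1.14)
Fill: take D (20 @ 238) → take B (21 @ 147) → take 12/36 of A → 36.33; 53/53 used.
Total value = 421.33

421.33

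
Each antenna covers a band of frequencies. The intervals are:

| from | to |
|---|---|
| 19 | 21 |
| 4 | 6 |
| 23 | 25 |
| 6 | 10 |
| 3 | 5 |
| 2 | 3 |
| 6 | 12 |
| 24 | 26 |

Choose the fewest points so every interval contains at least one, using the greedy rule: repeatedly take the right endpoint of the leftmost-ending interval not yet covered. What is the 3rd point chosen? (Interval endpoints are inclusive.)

Sort by right endpoint; whenever an interval is uncovered, place a point at its right end.
Sorted: [2,3] [3,5] [4,6] [6,10] [6,12] [19,21] [23,25] [24,26]
{[2,3],[3,5]} hit by 3; {[4,6],[6,10],[6,12]} hit by 6; {[19,21]} hit by 21; {[23,25],[24,26]} hit by 25.
Points: 3, 6, 21, 25 (4 total).

21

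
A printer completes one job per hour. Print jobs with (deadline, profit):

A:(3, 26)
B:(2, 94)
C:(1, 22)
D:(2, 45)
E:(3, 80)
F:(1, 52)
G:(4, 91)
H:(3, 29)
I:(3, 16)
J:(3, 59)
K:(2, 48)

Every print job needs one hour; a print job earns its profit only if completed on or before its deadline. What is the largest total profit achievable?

324

Profit order: B=94 G=91 E=80 J=59 F=52 K=48 D=45 H=29 A=26 C=22 I=16
Assign: B→slot 2, G→slot 4, E→slot 3, J→slot 1, F skipped, K skipped, D skipped, H skipped, A skipped, C skipped, I skipped.
Slots: [1:J] [2:B] [3:E] [4:G]
Profit = 59 + 94 + 80 + 91 = 324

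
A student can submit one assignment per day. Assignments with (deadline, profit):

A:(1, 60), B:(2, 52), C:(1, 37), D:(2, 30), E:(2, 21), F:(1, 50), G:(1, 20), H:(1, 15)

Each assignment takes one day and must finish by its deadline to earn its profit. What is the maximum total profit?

112

Sort by profit descending; place each in the latest free slot ≤ its deadline.
By profit: A(d1,60), B(d2,52), F(d1,50), C(d1,37), D(d2,30), E(d2,21), G(d1,20), H(d1,15)
A→slot 1; B→slot 2; F skipped; C skipped; D skipped; E skipped; G skipped; H skipped.
Profit = 60 + 52 = 112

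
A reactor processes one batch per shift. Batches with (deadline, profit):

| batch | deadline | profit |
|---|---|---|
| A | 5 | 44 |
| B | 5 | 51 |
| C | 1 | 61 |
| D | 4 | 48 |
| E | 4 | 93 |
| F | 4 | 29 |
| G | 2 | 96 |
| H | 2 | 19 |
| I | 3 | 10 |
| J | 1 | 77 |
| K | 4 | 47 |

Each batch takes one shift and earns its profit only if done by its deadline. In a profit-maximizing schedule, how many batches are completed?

Sort by profit descending; place each in the latest free slot ≤ its deadline.
By profit: G(d2,96), E(d4,93), J(d1,77), C(d1,61), B(d5,51), D(d4,48), K(d4,47), A(d5,44), F(d4,29), H(d2,19), I(d3,10)
G→slot 2; E→slot 4; J→slot 1; C skipped; B→slot 5; D→slot 3; K skipped; A skipped; F skipped; H skipped; I skipped.
5 of 11 scheduled.

5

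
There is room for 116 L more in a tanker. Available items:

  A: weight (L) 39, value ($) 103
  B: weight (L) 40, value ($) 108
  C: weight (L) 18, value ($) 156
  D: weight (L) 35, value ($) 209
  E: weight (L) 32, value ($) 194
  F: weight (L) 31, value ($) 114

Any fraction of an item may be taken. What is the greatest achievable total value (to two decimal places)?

Greedy by value/weight ratio, highest first.
Ratios (sorted): C 8.67, E 6.06, D 5.97, F 3.68, B 2.70, A 2.64
take C (18 @ 156); take E (32 @ 194); take D (35 @ 209); take F (31 @ 114). Capacity used 116/116.
Total value = 673.00

673.00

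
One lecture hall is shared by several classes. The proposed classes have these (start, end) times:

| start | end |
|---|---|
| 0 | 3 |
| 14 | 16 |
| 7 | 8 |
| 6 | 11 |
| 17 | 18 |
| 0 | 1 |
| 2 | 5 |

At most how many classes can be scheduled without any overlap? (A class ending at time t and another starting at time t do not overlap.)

Greedy by earliest finish: after sorting by end time, pick each interval compatible with the last pick.
By end time: (0,1), (0,3), (2,5), (7,8), (6,11), (14,16), (17,18).
Pick (0,1); next start ≥ 1 → (2,5); next start ≥ 5 → (7,8); next start ≥ 8 → (14,16); next start ≥ 16 → (17,18).
Selected 5 classes.

5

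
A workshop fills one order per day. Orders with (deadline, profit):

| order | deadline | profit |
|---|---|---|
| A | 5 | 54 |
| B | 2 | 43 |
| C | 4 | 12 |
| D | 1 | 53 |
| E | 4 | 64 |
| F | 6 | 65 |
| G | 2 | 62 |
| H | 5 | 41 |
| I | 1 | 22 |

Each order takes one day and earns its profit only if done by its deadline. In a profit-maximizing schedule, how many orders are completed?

6

Take jobs in profit order; each goes to the latest open slot no later than its deadline.
Profit order: F=65 E=64 G=62 A=54 D=53 B=43 H=41 I=22 C=12
Assign: F→slot 6, E→slot 4, G→slot 2, A→slot 5, D→slot 1, B skipped, H→slot 3, I skipped, C skipped.
Slots: [1:D] [2:G] [3:H] [4:E] [5:A] [6:F]
6 of 9 scheduled.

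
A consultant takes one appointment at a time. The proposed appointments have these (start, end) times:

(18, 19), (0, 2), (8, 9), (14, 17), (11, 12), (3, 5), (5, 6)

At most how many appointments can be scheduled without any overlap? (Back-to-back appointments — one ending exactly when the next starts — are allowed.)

Sorted by end: (0,2)  (3,5)  (5,6)  (8,9)  (11,12)  (14,17)  (18,19)
take (0,2); take (3,5); take (5,6); take (8,9); take (11,12); take (14,17); take (18,19).
Selected 7 appointments.

7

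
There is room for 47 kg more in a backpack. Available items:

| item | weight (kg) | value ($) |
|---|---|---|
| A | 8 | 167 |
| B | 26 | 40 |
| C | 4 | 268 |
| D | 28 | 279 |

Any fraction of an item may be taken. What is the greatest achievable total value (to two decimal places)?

724.77

Order: C (268/4=67.00) > A (167/8=20.88) > D (279/28=9.96) > B (40/26=1.54)
Fill: take C (4 @ 268) → take A (8 @ 167) → take D (28 @ 279) → take 7/26 of B → 10.77; 47/47 used.
Total value = 724.77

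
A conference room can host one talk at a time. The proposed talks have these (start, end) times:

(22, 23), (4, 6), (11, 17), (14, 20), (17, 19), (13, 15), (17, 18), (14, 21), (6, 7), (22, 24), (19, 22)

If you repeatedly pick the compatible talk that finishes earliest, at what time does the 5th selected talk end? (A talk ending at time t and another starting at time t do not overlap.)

22

Sort by end time and greedily take each interval whose start is ≥ the last chosen end.
By end time: (4,6), (6,7), (13,15), (11,17), (17,18), (17,19), (14,20), (14,21), (19,22), (22,23), (22,24).
Pick (4,6); next start ≥ 6 → (6,7); next start ≥ 7 → (13,15); next start ≥ 15 → (17,18); next start ≥ 18 → (19,22); next start ≥ 22 → (22,23).
Selected: (4,6) (6,7) (13,15) (17,18) (19,22) (22,23)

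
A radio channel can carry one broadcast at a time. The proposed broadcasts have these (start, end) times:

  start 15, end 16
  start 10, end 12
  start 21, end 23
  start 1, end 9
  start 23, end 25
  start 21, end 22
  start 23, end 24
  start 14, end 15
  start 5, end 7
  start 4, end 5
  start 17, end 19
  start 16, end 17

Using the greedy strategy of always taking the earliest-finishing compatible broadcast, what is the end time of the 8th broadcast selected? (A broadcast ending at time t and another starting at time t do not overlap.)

Greedy by earliest finish: after sorting by end time, pick each interval compatible with the last pick.
By end time: (4,5), (5,7), (1,9), (10,12), (14,15), (15,16), (16,17), (17,19), (21,22), (21,23), (23,24), (23,25).
Pick (4,5); next start ≥ 5 → (5,7); next start ≥ 7 → (10,12); next start ≥ 12 → (14,15); next start ≥ 15 → (15,16); next start ≥ 16 → (16,17); next start ≥ 17 → (17,19); next start ≥ 19 → (21,22); next start ≥ 22 → (23,24).
Selected: (4,5) (5,7) (10,12) (14,15) (15,16) (16,17) (17,19) (21,22) (23,24)

22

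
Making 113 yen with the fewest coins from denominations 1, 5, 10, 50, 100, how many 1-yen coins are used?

3

113 = 1×100 + 1×10 + 3×1
Count of 1: 3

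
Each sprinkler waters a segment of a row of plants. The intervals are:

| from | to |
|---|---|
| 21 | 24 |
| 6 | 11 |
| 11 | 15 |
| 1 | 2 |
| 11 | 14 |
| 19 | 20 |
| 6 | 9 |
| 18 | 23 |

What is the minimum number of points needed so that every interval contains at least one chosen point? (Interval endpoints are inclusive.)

5

Sort by right endpoint; whenever an interval is uncovered, place a point at its right end.
By right end: [1,2]  [6,9]  [6,11]  [11,14]  [11,15]  [19,20]  [18,23]  [21,24]
[1,2] uncovered → point at 2; [6,9] uncovered → point at 9; [11,14] uncovered → point at 14; [19,20] uncovered → point at 20; [21,24] uncovered → point at 24.
Points: 2, 9, 14, 20, 24 (5 total).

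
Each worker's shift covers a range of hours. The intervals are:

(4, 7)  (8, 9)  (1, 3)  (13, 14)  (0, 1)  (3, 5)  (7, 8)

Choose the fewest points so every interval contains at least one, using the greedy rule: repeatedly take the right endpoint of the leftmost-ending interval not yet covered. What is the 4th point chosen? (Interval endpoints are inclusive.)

Sort by right endpoint; whenever an interval is uncovered, place a point at its right end.
By right end: [0,1]  [1,3]  [3,5]  [4,7]  [7,8]  [8,9]  [13,14]
[0,1] uncovered → point at 1; [3,5] uncovered → point at 5; [7,8] uncovered → point at 8; [13,14] uncovered → point at 14.
Points: 1, 5, 8, 14 (4 total).

14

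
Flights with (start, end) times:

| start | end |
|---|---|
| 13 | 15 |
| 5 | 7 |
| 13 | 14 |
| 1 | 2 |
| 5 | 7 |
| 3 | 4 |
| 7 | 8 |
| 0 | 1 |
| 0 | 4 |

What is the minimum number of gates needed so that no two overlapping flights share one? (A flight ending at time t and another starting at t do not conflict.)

Count concurrent intervals with a sweep; the peak is the room count.
Events (time:±→running): 0:+→1 0:+→2 … peak 2.

2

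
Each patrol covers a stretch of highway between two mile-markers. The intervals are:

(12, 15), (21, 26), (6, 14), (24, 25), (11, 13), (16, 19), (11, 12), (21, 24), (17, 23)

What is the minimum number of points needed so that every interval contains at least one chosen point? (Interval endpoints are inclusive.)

3

Sort by right endpoint; whenever an interval is uncovered, place a point at its right end.
Sorted: [11,12] [11,13] [6,14] [12,15] [16,19] [17,23] [21,24] [24,25] [21,26]
{[11,12],[11,13],[6,14],[12,15]} hit by 12; {[16,19],[17,23]} hit by 19; {[21,24],[24,25],[21,26]} hit by 24.
Points: 12, 19, 24 (3 total).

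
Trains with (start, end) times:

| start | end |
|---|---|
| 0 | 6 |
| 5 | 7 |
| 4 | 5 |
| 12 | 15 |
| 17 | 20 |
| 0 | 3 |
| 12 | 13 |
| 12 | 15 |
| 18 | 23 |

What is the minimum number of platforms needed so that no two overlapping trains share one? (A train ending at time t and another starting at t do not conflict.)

3

Count concurrent intervals with a sweep; the peak is the room count.
Events (time:±→running): 0:+→1 0:+→2 3:-→1 4:+→2 5:-→1 5:+→2 6:-→1 7:-→0 12:+→1 12:+→2 12:+→3 … peak 3.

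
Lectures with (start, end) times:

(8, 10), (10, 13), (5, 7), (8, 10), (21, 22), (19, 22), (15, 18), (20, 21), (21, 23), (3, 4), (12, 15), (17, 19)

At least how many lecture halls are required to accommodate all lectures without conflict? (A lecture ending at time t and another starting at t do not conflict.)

3

The answer is the maximum number of intervals overlapping at any instant.
starts: [3, 5, 8, 8, 10, 12, 15, 17, 19, 20, 21, 21]
ends:   [4, 7, 10, 10, 13, 15, 18, 19, 21, 22, 22, 23]
s3→1 e4→0 s5→1 e7→0 s8→1 s8→2 e10→1 e10→0 s10→1 s12→2 e13→1 e15→0 s15→1 s17→2 e18→1 e19→0 s19→1 s20→2 e21→1 s21→2 s21→3  — peak 3.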